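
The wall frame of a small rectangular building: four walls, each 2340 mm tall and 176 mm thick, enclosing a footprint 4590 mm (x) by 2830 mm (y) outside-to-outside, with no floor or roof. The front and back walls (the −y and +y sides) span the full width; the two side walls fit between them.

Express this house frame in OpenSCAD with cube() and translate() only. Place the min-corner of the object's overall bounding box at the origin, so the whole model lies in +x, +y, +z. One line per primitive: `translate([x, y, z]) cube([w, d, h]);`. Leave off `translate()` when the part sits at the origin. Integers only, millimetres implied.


cube([4590, 176, 2340]);
translate([0, 2654, 0]) cube([4590, 176, 2340]);
translate([0, 176, 0]) cube([176, 2478, 2340]);
translate([4414, 176, 0]) cube([176, 2478, 2340]);


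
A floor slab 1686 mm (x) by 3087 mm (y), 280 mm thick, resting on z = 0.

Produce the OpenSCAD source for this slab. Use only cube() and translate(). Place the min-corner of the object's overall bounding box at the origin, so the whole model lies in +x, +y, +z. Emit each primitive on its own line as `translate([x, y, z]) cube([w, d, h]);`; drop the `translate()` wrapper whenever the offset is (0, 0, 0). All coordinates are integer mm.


cube([1686, 3087, 280]);


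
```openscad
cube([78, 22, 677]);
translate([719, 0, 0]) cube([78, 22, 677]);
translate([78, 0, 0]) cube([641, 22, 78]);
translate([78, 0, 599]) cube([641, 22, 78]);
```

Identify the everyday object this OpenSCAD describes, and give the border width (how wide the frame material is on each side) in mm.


A picture frame. The border width is 78 mm.

Four thin pieces enclosing a rectangular opening — a picture frame. The two full-height stiles are 677 mm tall; the top rail sits at z = 599 and is 78 mm tall, so the border above the opening is 677 − 599 = 78 mm, matching the stile x-width.


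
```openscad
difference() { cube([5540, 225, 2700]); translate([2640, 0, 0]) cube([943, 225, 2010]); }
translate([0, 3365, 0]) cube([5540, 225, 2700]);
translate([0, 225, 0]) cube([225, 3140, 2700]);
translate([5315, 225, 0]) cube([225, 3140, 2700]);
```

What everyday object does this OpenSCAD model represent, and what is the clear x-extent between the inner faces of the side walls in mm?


A single room. The interior width is 5090 mm.

Four walls enclosing a rectangle with a door in the front wall — a room. Outside width 5540 minus two 225 mm walls gives 5090 mm.


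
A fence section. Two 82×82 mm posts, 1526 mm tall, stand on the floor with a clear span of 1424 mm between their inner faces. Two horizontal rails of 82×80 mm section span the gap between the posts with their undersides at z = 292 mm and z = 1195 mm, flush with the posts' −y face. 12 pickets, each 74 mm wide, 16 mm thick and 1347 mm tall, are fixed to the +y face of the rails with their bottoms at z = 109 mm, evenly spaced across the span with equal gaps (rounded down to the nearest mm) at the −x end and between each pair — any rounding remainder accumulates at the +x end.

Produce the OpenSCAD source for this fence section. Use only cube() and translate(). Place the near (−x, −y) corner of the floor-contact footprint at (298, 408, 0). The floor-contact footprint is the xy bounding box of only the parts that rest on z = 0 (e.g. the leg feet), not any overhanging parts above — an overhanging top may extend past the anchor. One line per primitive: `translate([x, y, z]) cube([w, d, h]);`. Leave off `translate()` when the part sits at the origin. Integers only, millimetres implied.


translate([298, 408, 0]) cube([82, 82, 1526]);
translate([1804, 408, 0]) cube([82, 82, 1526]);
translate([380, 408, 292]) cube([1424, 82, 80]);
translate([380, 408, 1195]) cube([1424, 82, 80]);
translate([421, 490, 109]) cube([74, 16, 1347]);
translate([536, 490, 109]) cube([74, 16, 1347]);
translate([651, 490, 109]) cube([74, 16, 1347]);
translate([766, 490, 109]) cube([74, 16, 1347]);
translate([881, 490, 109]) cube([74, 16, 1347]);
translate([996, 490, 109]) cube([74, 16, 1347]);
translate([1111, 490, 109]) cube([74, 16, 1347]);
translate([1226, 490, 109]) cube([74, 16, 1347]);
translate([1341, 490, 109]) cube([74, 16, 1347]);
translate([1456, 490, 109]) cube([74, 16, 1347]);
translate([1571, 490, 109]) cube([74, 16, 1347]);
translate([1686, 490, 109]) cube([74, 16, 1347]);


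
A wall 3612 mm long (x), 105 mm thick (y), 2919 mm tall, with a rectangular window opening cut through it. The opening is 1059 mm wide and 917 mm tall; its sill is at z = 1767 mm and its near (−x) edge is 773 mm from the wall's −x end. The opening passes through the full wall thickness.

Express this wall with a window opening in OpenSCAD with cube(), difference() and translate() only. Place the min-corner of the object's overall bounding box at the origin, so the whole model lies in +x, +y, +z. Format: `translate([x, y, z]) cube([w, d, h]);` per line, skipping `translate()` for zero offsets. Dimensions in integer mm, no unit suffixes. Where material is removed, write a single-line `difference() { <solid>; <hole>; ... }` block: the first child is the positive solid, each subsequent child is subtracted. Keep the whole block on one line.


difference() { cube([3612, 105, 2919]); translate([773, 0, 1767]) cube([1059, 105, 917]); }


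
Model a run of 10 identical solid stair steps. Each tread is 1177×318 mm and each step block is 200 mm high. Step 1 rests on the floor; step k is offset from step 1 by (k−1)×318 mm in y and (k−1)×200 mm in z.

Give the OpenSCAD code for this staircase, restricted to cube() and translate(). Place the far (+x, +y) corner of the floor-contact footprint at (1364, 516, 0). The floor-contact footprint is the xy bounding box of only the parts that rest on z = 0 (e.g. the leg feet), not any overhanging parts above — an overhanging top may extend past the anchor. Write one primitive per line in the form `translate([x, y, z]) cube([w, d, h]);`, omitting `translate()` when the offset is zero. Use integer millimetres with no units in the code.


translate([187, 198, 0]) cube([1177, 318, 200]);
translate([187, 516, 200]) cube([1177, 318, 200]);
translate([187, 834, 400]) cube([1177, 318, 200]);
translate([187, 1152, 600]) cube([1177, 318, 200]);
translate([187, 1470, 800]) cube([1177, 318, 200]);
translate([187, 1788, 1000]) cube([1177, 318, 200]);
translate([187, 2106, 1200]) cube([1177, 318, 200]);
translate([187, 2424, 1400]) cube([1177, 318, 200]);
translate([187, 2742, 1600]) cube([1177, 318, 200]);
translate([187, 3060, 1800]) cube([1177, 318, 200]);


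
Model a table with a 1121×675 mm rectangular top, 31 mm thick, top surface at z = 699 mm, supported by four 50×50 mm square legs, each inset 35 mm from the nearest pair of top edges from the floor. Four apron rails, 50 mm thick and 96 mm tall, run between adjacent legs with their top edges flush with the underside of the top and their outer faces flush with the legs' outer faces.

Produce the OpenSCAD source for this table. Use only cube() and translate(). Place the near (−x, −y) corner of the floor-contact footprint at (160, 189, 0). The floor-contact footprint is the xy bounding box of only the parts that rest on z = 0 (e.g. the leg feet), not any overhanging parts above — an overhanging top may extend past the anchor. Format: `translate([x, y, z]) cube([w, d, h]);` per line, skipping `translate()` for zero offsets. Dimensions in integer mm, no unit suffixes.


translate([125, 154, 668]) cube([1121, 675, 31]);
translate([160, 189, 0]) cube([50, 50, 668]);
translate([1161, 189, 0]) cube([50, 50, 668]);
translate([160, 744, 0]) cube([50, 50, 668]);
translate([1161, 744, 0]) cube([50, 50, 668]);
translate([210, 189, 572]) cube([951, 50, 96]);
translate([210, 744, 572]) cube([951, 50, 96]);
translate([160, 239, 572]) cube([50, 505, 96]);
translate([1161, 239, 572]) cube([50, 505, 96]);


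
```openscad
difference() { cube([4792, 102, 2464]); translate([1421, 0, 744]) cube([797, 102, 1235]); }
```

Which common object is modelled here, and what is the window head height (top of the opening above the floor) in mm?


A wall with a window opening. The window head height is 1979 mm.

A wall with a rectangular opening subtracted — a window. Sill at z = 744, opening 1235 mm tall, so the head is at 744 + 1235 = 1979 mm.


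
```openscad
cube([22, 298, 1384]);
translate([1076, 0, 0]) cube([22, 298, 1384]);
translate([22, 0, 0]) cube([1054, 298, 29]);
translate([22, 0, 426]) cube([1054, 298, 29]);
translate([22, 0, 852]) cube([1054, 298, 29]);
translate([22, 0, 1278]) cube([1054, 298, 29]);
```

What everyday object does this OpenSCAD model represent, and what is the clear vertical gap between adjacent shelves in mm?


A bookshelf. The clear shelf gap is 397 mm.

Two tall side panels with 4 horizontal boards between them — a bookshelf. The first two shelf undersides are at z = 0 and z = 426; with shelf thickness 29, the clear gap is 426 − 0 − 29 = 397 mm.


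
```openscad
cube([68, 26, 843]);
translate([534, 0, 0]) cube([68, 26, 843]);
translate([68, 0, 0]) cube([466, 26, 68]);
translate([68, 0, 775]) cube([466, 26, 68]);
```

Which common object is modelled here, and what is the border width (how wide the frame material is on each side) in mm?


A picture frame. The border width is 68 mm.

Four thin pieces enclosing a rectangular opening — a picture frame. The two full-height stiles are 843 mm tall; the top rail sits at z = 775 and is 68 mm tall, so the border above the opening is 843 − 775 = 68 mm, matching the stile x-width.


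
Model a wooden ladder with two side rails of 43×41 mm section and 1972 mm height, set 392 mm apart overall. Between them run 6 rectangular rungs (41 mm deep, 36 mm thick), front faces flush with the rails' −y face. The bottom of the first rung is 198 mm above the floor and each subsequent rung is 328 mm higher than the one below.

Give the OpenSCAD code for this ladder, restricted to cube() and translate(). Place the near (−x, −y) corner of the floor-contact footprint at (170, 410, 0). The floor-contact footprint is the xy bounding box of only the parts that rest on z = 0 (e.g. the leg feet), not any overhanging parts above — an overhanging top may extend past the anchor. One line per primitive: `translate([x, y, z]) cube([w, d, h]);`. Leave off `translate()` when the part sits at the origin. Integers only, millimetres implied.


translate([170, 410, 0]) cube([43, 41, 1972]);
translate([519, 410, 0]) cube([43, 41, 1972]);
translate([213, 410, 198]) cube([306, 41, 36]);
translate([213, 410, 526]) cube([306, 41, 36]);
translate([213, 410, 854]) cube([306, 41, 36]);
translate([213, 410, 1182]) cube([306, 41, 36]);
translate([213, 410, 1510]) cube([306, 41, 36]);
translate([213, 410, 1838]) cube([306, 41, 36]);


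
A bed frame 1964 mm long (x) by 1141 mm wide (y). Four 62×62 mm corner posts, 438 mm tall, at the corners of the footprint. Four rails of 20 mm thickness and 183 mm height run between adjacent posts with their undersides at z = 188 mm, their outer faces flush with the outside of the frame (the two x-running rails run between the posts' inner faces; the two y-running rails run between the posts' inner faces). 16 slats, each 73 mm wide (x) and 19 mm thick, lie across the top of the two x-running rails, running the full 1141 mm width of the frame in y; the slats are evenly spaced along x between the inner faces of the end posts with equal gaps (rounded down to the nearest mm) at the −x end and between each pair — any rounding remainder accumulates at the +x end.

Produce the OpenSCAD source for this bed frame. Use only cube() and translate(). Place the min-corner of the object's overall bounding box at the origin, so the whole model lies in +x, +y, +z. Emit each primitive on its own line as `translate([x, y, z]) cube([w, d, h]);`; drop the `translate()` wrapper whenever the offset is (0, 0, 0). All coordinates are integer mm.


cube([62, 62, 438]);
translate([0, 1079, 0]) cube([62, 62, 438]);
translate([1902, 0, 0]) cube([62, 62, 438]);
translate([1902, 1079, 0]) cube([62, 62, 438]);
translate([62, 0, 188]) cube([1840, 20, 183]);
translate([62, 1121, 188]) cube([1840, 20, 183]);
translate([0, 62, 188]) cube([20, 1017, 183]);
translate([1944, 62, 188]) cube([20, 1017, 183]);
translate([101, 0, 371]) cube([73, 1141, 19]);
translate([213, 0, 371]) cube([73, 1141, 19]);
translate([325, 0, 371]) cube([73, 1141, 19]);
translate([437, 0, 371]) cube([73, 1141, 19]);
translate([549, 0, 371]) cube([73, 1141, 19]);
translate([661, 0, 371]) cube([73, 1141, 19]);
translate([773, 0, 371]) cube([73, 1141, 19]);
translate([885, 0, 371]) cube([73, 1141, 19]);
translate([997, 0, 371]) cube([73, 1141, 19]);
translate([1109, 0, 371]) cube([73, 1141, 19]);
translate([1221, 0, 371]) cube([73, 1141, 19]);
translate([1333, 0, 371]) cube([73, 1141, 19]);
translate([1445, 0, 371]) cube([73, 1141, 19]);
translate([1557, 0, 371]) cube([73, 1141, 19]);
translate([1669, 0, 371]) cube([73, 1141, 19]);
translate([1781, 0, 371]) cube([73, 1141, 19]);


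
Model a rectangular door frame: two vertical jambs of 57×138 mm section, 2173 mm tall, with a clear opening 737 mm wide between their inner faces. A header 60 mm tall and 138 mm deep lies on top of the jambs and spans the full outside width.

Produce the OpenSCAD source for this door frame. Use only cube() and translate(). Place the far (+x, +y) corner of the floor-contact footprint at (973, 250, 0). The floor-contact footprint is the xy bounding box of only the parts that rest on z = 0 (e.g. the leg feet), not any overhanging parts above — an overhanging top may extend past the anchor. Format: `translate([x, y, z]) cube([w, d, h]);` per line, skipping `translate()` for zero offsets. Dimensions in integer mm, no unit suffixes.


translate([122, 112, 0]) cube([57, 138, 2173]);
translate([916, 112, 0]) cube([57, 138, 2173]);
translate([122, 112, 2173]) cube([851, 138, 60]);


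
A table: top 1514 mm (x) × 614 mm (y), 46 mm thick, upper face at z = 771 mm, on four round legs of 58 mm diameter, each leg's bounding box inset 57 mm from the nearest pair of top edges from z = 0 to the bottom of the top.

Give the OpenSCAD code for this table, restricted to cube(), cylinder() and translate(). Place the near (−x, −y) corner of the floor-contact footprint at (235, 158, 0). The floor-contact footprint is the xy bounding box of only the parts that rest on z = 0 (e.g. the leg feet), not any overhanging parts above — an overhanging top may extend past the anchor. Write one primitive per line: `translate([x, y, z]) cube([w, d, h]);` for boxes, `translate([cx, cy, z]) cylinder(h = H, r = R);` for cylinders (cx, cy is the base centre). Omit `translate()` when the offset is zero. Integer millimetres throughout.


// leg_h = 771 - 46 = 725
translate([178, 101, 725]) cube([1514, 614, 46]);
translate([264, 187, 0]) cylinder(h = 725, r = 29);
translate([1606, 187, 0]) cylinder(h = 725, r = 29);
translate([264, 629, 0]) cylinder(h = 725, r = 29);
translate([1606, 629, 0]) cylinder(h = 725, r = 29);


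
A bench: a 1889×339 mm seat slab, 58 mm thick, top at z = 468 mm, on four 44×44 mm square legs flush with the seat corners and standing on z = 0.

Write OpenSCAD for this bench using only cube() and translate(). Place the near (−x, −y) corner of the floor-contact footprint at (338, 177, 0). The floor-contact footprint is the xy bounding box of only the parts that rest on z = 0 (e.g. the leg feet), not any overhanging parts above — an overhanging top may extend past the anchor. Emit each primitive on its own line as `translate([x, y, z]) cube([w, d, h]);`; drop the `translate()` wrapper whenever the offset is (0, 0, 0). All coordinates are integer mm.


translate([338, 177, 410]) cube([1889, 339, 58]);
translate([338, 177, 0]) cube([44, 44, 410]);
translate([338, 472, 0]) cube([44, 44, 410]);
translate([2183, 177, 0]) cube([44, 44, 410]);
translate([2183, 472, 0]) cube([44, 44, 410]);


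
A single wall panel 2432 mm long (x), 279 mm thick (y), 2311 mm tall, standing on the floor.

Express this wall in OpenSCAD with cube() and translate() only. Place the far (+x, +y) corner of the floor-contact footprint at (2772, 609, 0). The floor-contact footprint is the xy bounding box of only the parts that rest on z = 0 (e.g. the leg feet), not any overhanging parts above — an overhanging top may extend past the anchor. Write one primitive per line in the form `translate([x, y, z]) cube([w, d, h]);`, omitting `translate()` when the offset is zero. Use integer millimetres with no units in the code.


translate([340, 330, 0]) cube([2432, 279, 2311]);


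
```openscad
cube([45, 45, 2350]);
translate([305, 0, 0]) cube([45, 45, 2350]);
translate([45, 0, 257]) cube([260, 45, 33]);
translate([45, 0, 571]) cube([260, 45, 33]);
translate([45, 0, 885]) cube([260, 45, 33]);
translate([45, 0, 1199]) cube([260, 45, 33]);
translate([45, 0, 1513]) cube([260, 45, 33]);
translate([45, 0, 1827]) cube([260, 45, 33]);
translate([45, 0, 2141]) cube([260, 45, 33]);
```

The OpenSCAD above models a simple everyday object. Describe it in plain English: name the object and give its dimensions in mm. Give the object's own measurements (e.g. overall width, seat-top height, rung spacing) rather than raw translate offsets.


A straight ladder. Two 45×45 mm vertical rails, 2350 mm tall, stand 350 mm apart (outside-to-outside) with their front faces coplanar on the −y side. 7 rungs, each 45 mm deep and 33 mm tall, span between the inner faces of the rails, front faces flush with the rails. The lowest rung's underside is at z = 257 mm and rungs are spaced 314 mm apart (underside to underside).


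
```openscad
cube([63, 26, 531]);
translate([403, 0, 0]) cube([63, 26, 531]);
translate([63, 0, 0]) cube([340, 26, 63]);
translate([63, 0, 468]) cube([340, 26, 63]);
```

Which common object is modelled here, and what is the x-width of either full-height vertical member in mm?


A picture frame. The border width is 63 mm.

Four thin pieces enclosing a rectangular opening — a picture frame. The two full-height stiles are 531 mm tall; the top rail sits at z = 468 and is 63 mm tall, so the border above the opening is 531 − 468 = 63 mm, matching the stile x-width.


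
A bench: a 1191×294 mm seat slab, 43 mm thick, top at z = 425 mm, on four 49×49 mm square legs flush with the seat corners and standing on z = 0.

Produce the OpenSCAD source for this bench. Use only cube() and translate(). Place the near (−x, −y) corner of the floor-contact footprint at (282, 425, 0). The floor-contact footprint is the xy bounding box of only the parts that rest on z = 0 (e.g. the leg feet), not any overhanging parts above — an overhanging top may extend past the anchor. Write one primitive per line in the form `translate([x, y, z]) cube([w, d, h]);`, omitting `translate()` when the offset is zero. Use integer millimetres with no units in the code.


// leg_h = 425 − 43 = 382
translate([282, 425, 382]) cube([1191, 294, 43]);
translate([282, 425, 0]) cube([49, 49, 382]);
translate([282, 670, 0]) cube([49, 49, 382]);
translate([1424, 425, 0]) cube([49, 49, 382]);
translate([1424, 670, 0]) cube([49, 49, 382]);


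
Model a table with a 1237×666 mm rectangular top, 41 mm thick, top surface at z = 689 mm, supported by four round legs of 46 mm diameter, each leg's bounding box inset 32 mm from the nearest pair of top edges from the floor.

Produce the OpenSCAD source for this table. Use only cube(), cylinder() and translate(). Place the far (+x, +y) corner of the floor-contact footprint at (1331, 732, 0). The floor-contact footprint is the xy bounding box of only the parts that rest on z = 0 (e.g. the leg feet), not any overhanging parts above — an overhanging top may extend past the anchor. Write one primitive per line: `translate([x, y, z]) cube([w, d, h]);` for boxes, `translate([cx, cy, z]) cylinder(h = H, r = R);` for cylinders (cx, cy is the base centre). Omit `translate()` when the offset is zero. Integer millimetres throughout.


// leg_h = 689 - 41 = 648
translate([126, 98, 648]) cube([1237, 666, 41]);
translate([181, 153, 0]) cylinder(h = 648, r = 23);
translate([1308, 153, 0]) cylinder(h = 648, r = 23);
translate([181, 709, 0]) cylinder(h = 648, r = 23);
translate([1308, 709, 0]) cylinder(h = 648, r = 23);


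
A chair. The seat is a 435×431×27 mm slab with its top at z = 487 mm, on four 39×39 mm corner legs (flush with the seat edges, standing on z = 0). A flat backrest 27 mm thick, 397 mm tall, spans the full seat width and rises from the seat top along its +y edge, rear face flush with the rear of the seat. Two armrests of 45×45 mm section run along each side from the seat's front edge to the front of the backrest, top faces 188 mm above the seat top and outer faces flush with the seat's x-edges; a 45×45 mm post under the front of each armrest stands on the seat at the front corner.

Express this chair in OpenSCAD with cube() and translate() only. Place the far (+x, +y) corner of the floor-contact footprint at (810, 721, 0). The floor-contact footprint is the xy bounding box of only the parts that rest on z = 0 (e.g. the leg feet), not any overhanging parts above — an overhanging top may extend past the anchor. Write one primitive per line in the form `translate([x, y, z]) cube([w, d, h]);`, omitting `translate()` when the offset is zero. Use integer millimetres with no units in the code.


// leg_h = 487 - 27 = 460
// arm post h = 188 - 45 = 143
translate([375, 290, 460]) cube([435, 431, 27]);
translate([375, 290, 0]) cube([39, 39, 460]);
translate([771, 290, 0]) cube([39, 39, 460]);
translate([375, 682, 0]) cube([39, 39, 460]);
translate([771, 682, 0]) cube([39, 39, 460]);
translate([375, 694, 487]) cube([435, 27, 397]);
translate([375, 290, 630]) cube([45, 404, 45]);
translate([765, 290, 630]) cube([45, 404, 45]);
translate([375, 290, 487]) cube([45, 45, 143]);
translate([765, 290, 487]) cube([45, 45, 143]);


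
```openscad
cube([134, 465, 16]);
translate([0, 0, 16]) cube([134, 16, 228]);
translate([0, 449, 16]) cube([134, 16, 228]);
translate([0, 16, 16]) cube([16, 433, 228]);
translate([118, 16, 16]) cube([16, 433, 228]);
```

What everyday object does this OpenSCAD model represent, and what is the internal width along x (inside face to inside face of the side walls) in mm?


An open box. The internal width is 102 mm.

A 134×465 base slab with four walls standing on it — an open box. The base is 134 mm wide and the walls are 16 mm thick, so the internal width is 134 − 2 × 16 = 102 mm.


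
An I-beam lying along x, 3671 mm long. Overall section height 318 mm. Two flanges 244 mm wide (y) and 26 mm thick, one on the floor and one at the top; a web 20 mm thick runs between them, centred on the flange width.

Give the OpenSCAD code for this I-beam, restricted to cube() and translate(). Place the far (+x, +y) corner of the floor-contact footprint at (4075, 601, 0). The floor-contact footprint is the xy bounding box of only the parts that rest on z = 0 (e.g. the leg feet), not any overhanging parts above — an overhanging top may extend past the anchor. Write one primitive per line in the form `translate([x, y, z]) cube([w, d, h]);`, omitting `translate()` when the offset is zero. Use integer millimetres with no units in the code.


translate([404, 357, 0]) cube([3671, 244, 26]);
translate([404, 469, 26]) cube([3671, 20, 266]);
translate([404, 357, 292]) cube([3671, 244, 26]);


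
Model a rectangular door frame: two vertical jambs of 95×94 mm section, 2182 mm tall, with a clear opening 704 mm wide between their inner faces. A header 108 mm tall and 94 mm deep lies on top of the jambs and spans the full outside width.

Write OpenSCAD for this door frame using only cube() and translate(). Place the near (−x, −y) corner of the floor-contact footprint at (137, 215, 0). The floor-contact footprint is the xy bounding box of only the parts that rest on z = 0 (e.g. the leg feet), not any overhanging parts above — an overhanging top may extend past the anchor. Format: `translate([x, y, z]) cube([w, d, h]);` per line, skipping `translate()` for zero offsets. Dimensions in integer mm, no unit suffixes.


translate([137, 215, 0]) cube([95, 94, 2182]);
translate([936, 215, 0]) cube([95, 94, 2182]);
translate([137, 215, 2182]) cube([894, 94, 108]);


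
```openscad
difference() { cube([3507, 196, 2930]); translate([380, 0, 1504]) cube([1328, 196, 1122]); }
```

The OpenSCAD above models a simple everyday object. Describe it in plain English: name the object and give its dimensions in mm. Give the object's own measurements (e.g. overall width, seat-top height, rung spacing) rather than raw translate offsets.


A wall 3507 mm long (x), 196 mm thick (y), 2930 mm tall, with a rectangular window opening cut through it. The opening is 1328 mm wide and 1122 mm tall; its sill is at z = 1504 mm and its near (−x) edge is 380 mm from the wall's −x end. The opening passes through the full wall thickness.


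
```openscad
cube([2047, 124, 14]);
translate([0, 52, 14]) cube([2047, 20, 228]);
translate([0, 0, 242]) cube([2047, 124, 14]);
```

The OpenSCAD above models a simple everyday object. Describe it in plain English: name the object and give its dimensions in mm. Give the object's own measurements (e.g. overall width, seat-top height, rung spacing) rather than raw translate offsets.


An I-beam lying along x, 2047 mm long. Overall section height 256 mm. Two flanges 124 mm wide (y) and 14 mm thick, one on the floor and one at the top; a web 20 mm thick runs between them, centred on the flange width.


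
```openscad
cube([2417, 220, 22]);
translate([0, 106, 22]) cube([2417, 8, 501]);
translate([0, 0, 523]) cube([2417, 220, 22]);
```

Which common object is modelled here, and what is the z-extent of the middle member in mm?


An I-beam. The web height is 501 mm.

Two wide flanges with a thin centred web — an I-beam. Overall 545 mm minus two 22 mm flanges gives a web of 545 − 2·22 = 501 mm.


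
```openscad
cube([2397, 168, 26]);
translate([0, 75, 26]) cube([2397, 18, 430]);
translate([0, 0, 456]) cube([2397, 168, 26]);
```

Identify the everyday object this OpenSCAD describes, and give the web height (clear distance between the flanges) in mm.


An I-beam. The web height is 430 mm.

Two wide flanges with a thin centred web — an I-beam. Overall 482 mm minus two 26 mm flanges gives a web of 482 − 2·26 = 430 mm.


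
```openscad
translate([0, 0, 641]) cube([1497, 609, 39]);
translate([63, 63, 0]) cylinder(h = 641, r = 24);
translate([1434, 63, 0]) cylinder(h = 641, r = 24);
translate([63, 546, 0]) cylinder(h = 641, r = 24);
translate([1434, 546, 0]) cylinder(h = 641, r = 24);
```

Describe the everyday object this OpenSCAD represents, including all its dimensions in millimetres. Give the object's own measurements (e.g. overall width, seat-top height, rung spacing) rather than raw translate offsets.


A rectangular dining table. The top is 1497×609×39 mm with its upper surface at z = 680 mm. It stands on four round legs of 48 mm diameter, each leg's bounding box inset 39 mm from the nearest pair of top edges, running from the floor to the underside of the top.


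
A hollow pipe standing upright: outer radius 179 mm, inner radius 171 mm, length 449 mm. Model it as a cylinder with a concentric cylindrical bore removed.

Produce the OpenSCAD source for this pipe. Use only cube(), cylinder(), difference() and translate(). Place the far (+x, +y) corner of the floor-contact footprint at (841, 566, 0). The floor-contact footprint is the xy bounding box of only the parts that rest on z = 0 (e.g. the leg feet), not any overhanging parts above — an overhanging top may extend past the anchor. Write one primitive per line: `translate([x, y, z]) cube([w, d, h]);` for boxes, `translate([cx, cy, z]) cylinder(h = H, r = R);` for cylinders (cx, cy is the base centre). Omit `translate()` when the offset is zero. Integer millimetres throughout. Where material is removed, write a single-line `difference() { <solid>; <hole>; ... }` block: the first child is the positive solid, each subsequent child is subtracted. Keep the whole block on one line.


difference() { translate([662, 387, 0]) cylinder(h = 449, r = 179); translate([662, 387, 0]) cylinder(h = 449, r = 171); }


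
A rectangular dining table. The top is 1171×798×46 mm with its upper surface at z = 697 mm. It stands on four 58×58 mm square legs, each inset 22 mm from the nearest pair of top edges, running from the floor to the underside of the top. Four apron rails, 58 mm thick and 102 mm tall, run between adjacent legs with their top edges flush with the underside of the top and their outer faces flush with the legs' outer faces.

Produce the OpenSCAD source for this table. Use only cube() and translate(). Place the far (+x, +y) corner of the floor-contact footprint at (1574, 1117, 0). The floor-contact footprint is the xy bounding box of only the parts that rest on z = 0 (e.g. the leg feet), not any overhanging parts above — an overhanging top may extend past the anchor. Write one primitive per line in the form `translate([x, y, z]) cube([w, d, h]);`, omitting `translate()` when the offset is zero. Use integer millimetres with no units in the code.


translate([425, 341, 651]) cube([1171, 798, 46]);
translate([447, 363, 0]) cube([58, 58, 651]);
translate([1516, 363, 0]) cube([58, 58, 651]);
translate([447, 1059, 0]) cube([58, 58, 651]);
translate([1516, 1059, 0]) cube([58, 58, 651]);
translate([505, 363, 549]) cube([1011, 58, 102]);
translate([505, 1059, 549]) cube([1011, 58, 102]);
translate([447, 421, 549]) cube([58, 638, 102]);
translate([1516, 421, 549]) cube([58, 638, 102]);


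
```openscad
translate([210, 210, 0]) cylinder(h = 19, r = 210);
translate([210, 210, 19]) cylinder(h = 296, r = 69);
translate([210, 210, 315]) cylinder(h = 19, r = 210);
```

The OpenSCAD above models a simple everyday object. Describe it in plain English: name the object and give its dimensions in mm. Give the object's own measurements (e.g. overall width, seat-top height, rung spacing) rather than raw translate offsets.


A spool: two coaxial disc flanges of radius 210 mm and thickness 19 mm, joined by a core cylinder of radius 69 mm and height 296 mm. The lower flange rests on z = 0 and the three cylinders share a vertical axis.


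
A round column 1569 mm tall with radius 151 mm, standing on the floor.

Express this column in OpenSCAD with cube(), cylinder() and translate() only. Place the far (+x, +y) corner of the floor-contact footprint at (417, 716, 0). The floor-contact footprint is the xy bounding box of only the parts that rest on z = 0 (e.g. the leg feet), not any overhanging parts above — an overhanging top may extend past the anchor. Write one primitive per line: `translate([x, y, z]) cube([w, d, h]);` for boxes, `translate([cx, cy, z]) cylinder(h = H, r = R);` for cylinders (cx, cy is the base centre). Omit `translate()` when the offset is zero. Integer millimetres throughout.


translate([266, 565, 0]) cylinder(h = 1569, r = 151);


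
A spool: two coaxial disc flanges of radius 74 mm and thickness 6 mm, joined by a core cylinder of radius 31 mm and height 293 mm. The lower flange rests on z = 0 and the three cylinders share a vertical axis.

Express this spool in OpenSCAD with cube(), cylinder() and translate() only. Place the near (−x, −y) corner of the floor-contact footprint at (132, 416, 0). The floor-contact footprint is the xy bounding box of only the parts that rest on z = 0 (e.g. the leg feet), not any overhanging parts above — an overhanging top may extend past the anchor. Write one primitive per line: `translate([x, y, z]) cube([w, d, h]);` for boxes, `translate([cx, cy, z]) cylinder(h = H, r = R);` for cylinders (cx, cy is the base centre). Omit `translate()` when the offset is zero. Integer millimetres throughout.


translate([206, 490, 0]) cylinder(h = 6, r = 74);
translate([206, 490, 6]) cylinder(h = 293, r = 31);
translate([206, 490, 299]) cylinder(h = 6, r = 74);


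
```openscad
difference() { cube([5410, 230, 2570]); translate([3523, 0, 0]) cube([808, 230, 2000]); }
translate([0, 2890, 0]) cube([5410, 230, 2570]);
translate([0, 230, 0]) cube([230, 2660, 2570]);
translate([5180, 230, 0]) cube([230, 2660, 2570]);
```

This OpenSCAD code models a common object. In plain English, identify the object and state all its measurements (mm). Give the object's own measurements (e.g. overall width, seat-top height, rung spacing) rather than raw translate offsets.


A single room: four walls, each 2570 mm tall and 230 mm thick, enclosing an outside footprint 5410×3120 mm (x × y), no floor or roof. The front and back walls (−y and +y sides) run the full x-width; the side walls fit between their inner faces. A door opening 808 mm wide and 2000 mm tall is cut through the front wall from the floor up, its −x edge 3523 mm from the wall's −x end.


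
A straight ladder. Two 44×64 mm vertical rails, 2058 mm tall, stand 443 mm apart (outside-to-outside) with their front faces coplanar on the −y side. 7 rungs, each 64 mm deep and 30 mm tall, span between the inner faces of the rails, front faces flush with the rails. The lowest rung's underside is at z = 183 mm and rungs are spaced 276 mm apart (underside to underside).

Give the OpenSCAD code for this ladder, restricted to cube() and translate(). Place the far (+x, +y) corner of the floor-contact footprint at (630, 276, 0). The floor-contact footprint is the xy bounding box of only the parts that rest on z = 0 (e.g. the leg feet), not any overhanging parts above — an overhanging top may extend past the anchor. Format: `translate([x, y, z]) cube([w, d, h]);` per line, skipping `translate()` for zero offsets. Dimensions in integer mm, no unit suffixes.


translate([187, 212, 0]) cube([44, 64, 2058]);
translate([586, 212, 0]) cube([44, 64, 2058]);
translate([231, 212, 183]) cube([355, 64, 30]);
translate([231, 212, 459]) cube([355, 64, 30]);
translate([231, 212, 735]) cube([355, 64, 30]);
translate([231, 212, 1011]) cube([355, 64, 30]);
translate([231, 212, 1287]) cube([355, 64, 30]);
translate([231, 212, 1563]) cube([355, 64, 30]);
translate([231, 212, 1839]) cube([355, 64, 30]);


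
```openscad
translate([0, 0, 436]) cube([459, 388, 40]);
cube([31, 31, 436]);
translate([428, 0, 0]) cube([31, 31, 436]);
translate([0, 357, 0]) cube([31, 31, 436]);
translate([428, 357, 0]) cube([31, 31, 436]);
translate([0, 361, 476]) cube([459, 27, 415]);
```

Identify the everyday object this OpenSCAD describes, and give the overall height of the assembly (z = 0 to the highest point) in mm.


A chair. The overall height is 891 mm.

A slab on four corner posts with a tall panel at the back — a chair. The seat slab sits at z = 436 with thickness 40, and the 415 mm backrest starts at the seat top, so the overall height is 436 + 40 + 415 = 891 mm.


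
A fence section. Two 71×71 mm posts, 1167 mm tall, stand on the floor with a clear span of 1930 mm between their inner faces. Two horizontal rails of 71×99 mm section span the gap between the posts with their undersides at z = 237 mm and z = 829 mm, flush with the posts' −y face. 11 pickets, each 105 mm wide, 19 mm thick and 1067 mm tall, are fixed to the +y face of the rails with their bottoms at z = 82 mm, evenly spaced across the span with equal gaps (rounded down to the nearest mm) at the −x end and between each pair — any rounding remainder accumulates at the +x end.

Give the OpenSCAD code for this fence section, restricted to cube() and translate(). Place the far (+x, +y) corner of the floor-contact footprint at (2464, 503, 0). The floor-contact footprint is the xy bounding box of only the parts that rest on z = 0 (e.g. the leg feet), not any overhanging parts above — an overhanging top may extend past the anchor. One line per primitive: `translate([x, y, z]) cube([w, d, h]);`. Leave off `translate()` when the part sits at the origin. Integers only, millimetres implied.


translate([392, 432, 0]) cube([71, 71, 1167]);
translate([2393, 432, 0]) cube([71, 71, 1167]);
translate([463, 432, 237]) cube([1930, 71, 99]);
translate([463, 432, 829]) cube([1930, 71, 99]);
translate([527, 503, 82]) cube([105, 19, 1067]);
translate([696, 503, 82]) cube([105, 19, 1067]);
translate([865, 503, 82]) cube([105, 19, 1067]);
translate([1034, 503, 82]) cube([105, 19, 1067]);
translate([1203, 503, 82]) cube([105, 19, 1067]);
translate([1372, 503, 82]) cube([105, 19, 1067]);
translate([1541, 503, 82]) cube([105, 19, 1067]);
translate([1710, 503, 82]) cube([105, 19, 1067]);
translate([1879, 503, 82]) cube([105, 19, 1067]);
translate([2048, 503, 82]) cube([105, 19, 1067]);
translate([2217, 503, 82]) cube([105, 19, 1067]);


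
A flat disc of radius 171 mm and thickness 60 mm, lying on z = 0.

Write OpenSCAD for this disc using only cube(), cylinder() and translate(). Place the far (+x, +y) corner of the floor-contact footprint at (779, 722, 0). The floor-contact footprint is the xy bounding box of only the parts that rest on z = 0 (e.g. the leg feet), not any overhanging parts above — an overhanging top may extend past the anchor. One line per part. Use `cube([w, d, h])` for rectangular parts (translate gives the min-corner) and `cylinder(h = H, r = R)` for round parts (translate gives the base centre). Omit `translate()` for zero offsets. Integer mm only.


translate([608, 551, 0]) cylinder(h = 60, r = 171);


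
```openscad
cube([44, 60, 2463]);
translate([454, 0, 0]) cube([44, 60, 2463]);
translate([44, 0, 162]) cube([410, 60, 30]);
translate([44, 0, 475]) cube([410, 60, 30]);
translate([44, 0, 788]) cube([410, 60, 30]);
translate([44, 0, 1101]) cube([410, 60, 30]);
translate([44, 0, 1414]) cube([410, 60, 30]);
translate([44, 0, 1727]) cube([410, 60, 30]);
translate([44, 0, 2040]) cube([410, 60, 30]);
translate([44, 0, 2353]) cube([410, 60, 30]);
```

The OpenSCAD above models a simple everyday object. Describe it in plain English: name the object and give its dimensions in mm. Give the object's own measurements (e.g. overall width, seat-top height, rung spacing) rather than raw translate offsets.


A straight ladder. Two 44×60 mm vertical rails, 2463 mm tall, stand 498 mm apart (outside-to-outside) with their front faces coplanar on the −y side. 8 rungs, each 60 mm deep and 30 mm tall, span between the inner faces of the rails, front faces flush with the rails. The lowest rung's underside is at z = 162 mm and rungs are spaced 313 mm apart (underside to underside).


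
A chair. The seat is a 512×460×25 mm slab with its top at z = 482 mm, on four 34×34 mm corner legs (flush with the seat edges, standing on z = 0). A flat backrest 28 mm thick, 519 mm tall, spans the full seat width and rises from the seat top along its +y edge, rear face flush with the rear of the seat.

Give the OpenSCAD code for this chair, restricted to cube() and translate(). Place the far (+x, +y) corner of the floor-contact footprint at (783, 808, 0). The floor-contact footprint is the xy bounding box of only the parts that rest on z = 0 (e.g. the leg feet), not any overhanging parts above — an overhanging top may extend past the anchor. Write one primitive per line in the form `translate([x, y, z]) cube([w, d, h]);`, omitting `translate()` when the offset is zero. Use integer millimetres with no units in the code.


translate([271, 348, 457]) cube([512, 460, 25]);
translate([271, 348, 0]) cube([34, 34, 457]);
translate([749, 348, 0]) cube([34, 34, 457]);
translate([271, 774, 0]) cube([34, 34, 457]);
translate([749, 774, 0]) cube([34, 34, 457]);
translate([271, 780, 482]) cube([512, 28, 519]);


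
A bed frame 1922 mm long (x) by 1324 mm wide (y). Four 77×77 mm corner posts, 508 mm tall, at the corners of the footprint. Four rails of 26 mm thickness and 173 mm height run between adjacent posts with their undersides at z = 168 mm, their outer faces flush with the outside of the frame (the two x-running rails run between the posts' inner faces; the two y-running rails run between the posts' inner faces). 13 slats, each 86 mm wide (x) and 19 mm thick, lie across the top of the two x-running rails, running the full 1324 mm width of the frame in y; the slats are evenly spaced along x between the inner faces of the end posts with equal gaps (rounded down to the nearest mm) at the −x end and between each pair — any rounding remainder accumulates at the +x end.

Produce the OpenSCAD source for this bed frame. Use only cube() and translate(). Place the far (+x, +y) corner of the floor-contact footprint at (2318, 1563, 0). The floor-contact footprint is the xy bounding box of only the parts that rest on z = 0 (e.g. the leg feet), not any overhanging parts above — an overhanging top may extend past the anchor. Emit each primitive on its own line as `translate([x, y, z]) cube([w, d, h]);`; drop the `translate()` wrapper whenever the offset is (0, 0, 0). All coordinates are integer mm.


// slat z = rail_z + rail_h = 168 + 173 = 341
// slat gap = ⌊(1768 − 13·86) / 14⌋ = 46
translate([396, 239, 0]) cube([77, 77, 508]);
translate([396, 1486, 0]) cube([77, 77, 508]);
translate([2241, 239, 0]) cube([77, 77, 508]);
translate([2241, 1486, 0]) cube([77, 77, 508]);
translate([473, 239, 168]) cube([1768, 26, 173]);
translate([473, 1537, 168]) cube([1768, 26, 173]);
translate([396, 316, 168]) cube([26, 1170, 173]);
translate([2292, 316, 168]) cube([26, 1170, 173]);
translate([519, 239, 341]) cube([86, 1324, 19]);
translate([651, 239, 341]) cube([86, 1324, 19]);
translate([783, 239, 341]) cube([86, 1324, 19]);
translate([915, 239, 341]) cube([86, 1324, 19]);
translate([1047, 239, 341]) cube([86, 1324, 19]);
translate([1179, 239, 341]) cube([86, 1324, 19]);
translate([1311, 239, 341]) cube([86, 1324, 19]);
translate([1443, 239, 341]) cube([86, 1324, 19]);
translate([1575, 239, 341]) cube([86, 1324, 19]);
translate([1707, 239, 341]) cube([86, 1324, 19]);
translate([1839, 239, 341]) cube([86, 1324, 19]);
translate([1971, 239, 341]) cube([86, 1324, 19]);
translate([2103, 239, 341]) cube([86, 1324, 19]);
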